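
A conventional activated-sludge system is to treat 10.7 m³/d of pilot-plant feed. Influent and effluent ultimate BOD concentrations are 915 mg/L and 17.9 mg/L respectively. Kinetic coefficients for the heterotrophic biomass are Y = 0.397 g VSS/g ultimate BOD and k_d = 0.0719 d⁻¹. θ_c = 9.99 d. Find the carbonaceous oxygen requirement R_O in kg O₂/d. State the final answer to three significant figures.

R_O ≈ 6.45 kg O₂/d

The observed yield is Y_obs = Y/(1 + k_d·θ_c) = 0.397 / (1 + 0.0719 × 9.99) = 0.397 / 1.718 = 0.2310 g VSS per g ultimate BOD removed.
ΔS = 915 − 17.9 = 897.1 mg/L, so the substrate removal rate is 10.7 × 897.1/1000 = 9.599 kg ultimate BOD/d.
P_X = Y_obs·Q·(S₀ − S) = 0.2310 × 9.599 = 2.218 kg VSS/d.
R_O = Q·(S₀ − S) − 1.42·P_X = 9.599 − 1.42 × 2.218 = 6.450 kg O₂/d.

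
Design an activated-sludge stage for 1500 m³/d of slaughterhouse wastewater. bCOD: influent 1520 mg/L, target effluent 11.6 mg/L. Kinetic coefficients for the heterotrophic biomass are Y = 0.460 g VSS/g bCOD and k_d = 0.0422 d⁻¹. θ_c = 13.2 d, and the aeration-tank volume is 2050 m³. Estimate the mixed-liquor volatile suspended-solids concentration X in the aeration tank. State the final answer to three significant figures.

X ≈ 4300 mg/L

X = Y·Q·ΔS·θ_c / [V·(1 + k_d θ_c)] = 0.460 × 1500 × (1520 − 11.6) × 13.2 / [2050 × (1 + 0.0422 × 13.2)] = 4304 mg/L.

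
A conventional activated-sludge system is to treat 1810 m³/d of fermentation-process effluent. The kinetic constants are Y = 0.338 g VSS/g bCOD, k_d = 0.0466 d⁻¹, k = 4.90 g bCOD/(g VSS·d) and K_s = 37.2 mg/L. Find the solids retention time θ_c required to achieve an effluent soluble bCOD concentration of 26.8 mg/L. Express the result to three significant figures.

θ_c ≈ 1.55 d

Specific growth rate at S = 26.8 mg/L: μ = YkS/(K_s+S) = 0.338·4.90·26.8/(37.2+26.8) = 0.6935 d⁻¹.
1/θ_c = 0.6935 − 0.0466 = 0.6469 d⁻¹, so θ_c = 1.546 d.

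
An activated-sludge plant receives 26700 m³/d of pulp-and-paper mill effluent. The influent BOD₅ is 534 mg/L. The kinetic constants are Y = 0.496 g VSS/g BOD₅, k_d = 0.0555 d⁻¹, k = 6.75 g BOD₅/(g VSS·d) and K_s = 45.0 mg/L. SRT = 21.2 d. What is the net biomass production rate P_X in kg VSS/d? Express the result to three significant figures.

P_X ≈ 3240 kg VSS/d

Effluent substrate depends only on kinetics and SRT: S = K_s(1 + k_d θ_c) / [θ_c(Yk − k_d) − 1] = 45.0 × (1 + 0.0555 × 21.2) / [21.2 × (0.496 × 6.75 − 0.0555) − 1] = 97.95 / 68.80 = 1.424 mg/L.
Y_obs = Y / (1 + k_d θ_c) = 0.496 / (1 + 0.0555 × 21.2) = 0.496 / 2.177 = 0.2279.
ΔS = 534 − 1.42 = 532.6 mg/L, so the substrate removal rate is 26700 × 532.6/1000 = 14220 kg BOD₅/d.
Biomass produced: P_X = Y_obs·Q·ΔS = 0.2279 × 14220 ≈ 3240 kg VSS/d.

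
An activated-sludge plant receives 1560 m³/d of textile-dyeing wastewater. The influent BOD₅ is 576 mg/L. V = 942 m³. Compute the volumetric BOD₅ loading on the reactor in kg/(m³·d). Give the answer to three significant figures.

L_v ≈ 0.954 kg BOD₅/(m³·d)

Volumetric loading L_v = Q·S₀ / V = 1560 × 576 g/m³ / 942.0 m³ = 953.9 g/(m³·d) = 0.9539 kg BOD₅/(m³·d).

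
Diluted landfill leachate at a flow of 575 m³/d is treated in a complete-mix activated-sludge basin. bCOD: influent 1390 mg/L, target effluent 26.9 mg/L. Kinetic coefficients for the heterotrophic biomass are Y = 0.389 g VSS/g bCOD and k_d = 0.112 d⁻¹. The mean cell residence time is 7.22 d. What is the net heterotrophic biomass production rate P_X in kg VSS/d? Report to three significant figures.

P_X ≈ 169 kg VSS/d

Observed yield with endogenous decay: Y_obs = Y / (1 + k_d·θ_c) = 0.389 / (1 + 0.112 × 7.22) = 0.389 / 1.809 = 0.2151 g VSS/g bCOD.
ΔS = 1390 − 26.9 = 1363 mg/L, so the substrate removal rate is 575 × 1363/1000 = 783.8 kg bCOD/d.
P_X = Y_obs · Q(S₀ − S) = 0.2151 × 783.8 = 168.6 kg VSS/d.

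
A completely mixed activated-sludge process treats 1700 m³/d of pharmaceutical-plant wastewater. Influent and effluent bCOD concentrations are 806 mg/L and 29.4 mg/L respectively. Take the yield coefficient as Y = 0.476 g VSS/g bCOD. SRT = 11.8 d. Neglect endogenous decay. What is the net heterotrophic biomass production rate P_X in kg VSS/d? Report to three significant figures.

P_X ≈ 628 kg VSS/d

No decay correction is needed, so Y_obs = Y = 0.476.
Substrate removed = Q·(S₀ − S) = 1700 m³/d × (806 − 29.4) g/m³ = 1.32×10^6 g/d = 1320 kg/d.
Net biomass production P_X = Y_obs × Q·(S₀ − S) = 0.4760 × 1320 = 628.4 kg VSS/d.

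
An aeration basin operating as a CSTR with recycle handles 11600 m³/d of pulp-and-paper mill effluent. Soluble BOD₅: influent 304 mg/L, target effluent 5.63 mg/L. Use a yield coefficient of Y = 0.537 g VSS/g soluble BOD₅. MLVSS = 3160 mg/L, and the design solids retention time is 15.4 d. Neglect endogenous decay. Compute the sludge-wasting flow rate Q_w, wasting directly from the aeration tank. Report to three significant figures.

Q_w ≈ 588 m³/d

With k_d = 0 the design equation reduces to V = Y Q (S₀−S) θ_c / X = 0.537 × 11600 × (304 − 5.63) × 15.4 / 3160 = 9058 m³.
With mixed-liquor wasting, θ_c = V/Q_w, so Q_w = V/θ_c = 9058/15.4 = 588.2 m³/d.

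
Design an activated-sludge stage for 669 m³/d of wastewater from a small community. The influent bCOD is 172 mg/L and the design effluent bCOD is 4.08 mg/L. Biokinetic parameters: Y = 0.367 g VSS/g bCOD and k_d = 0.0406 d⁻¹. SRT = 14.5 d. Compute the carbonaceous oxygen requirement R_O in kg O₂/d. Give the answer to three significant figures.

Y_obs = Y / (1 + k_d θ_c) = 0.367 / (1 + 0.0406 × 14.5) = 0.367 / 1.589 = 0.2310.
Substrate removed = Q·(S₀ − S) = 669 m³/d × (172 − 4.08) g/m³ = 1.12×10^5 g/d = 112.3 kg/d.
Net sludge production P_X = 0.2310 × 112.3 = 25.95 kg VSS/d.
Carbonaceous O₂ demand = substrate oxidised − cell-mass equivalent = 112.3 − 1.42 × 25.95 = 75.49 kg O₂/d.

R_O ≈ 75.5 kg O₂/d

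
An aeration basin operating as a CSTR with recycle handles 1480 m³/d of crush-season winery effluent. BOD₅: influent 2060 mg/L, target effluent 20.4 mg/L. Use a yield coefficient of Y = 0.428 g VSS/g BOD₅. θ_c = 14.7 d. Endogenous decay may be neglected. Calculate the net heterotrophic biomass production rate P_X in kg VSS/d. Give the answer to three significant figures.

P_X ≈ 1290 kg VSS/d

No decay correction is needed, so Y_obs = Y = 0.428.
Substrate removed = Q·(S₀ − S) = 1480 m³/d × (2060 − 20.4) g/m³ = 3.02×10^6 g/d = 3019 kg/d.
P_X = Y_obs · Q(S₀ − S) = 0.4280 × 3019 = 1292 kg VSS/d.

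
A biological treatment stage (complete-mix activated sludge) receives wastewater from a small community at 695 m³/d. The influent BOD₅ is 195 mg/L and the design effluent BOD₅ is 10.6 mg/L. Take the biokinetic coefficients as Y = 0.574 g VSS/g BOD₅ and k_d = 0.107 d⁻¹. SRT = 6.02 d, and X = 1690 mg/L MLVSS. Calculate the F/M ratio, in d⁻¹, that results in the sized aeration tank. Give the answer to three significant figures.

F/M ≈ 0.503 d⁻¹

From the SRT design equation V = Y Q (S₀−S) θ_c / [X (1 + k_d θ_c)] = 0.574 × 695 × (195 − 10.6) × 6.02 / [1690 × (1 + 0.107 × 6.02)] = 4.43×10^5 / 2779 = 159.4 m³.
F/M = applied load / biomass = Q·S₀/(V·X) = 695 × 195 / (159.4 × 1690) = 0.5032 d⁻¹.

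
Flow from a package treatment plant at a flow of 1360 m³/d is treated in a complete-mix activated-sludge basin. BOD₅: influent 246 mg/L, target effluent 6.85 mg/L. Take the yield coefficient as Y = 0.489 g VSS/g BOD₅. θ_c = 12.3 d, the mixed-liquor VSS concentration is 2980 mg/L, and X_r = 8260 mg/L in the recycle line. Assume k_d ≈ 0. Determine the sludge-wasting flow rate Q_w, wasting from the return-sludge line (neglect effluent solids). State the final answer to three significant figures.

Q_w ≈ 19.3 m³/d

With k_d = 0 the design equation reduces to V = Y Q (S₀−S) θ_c / X = 0.489 × 1360 × (246 − 6.85) × 12.3 / 2980 = 656.5 m³.
Wasting from the return line (neglecting effluent solids): Q_w = V·X / (θ_c·X_r) = 656.5 × 2980 / (12.3 × 8260) = 19.25 m³/d.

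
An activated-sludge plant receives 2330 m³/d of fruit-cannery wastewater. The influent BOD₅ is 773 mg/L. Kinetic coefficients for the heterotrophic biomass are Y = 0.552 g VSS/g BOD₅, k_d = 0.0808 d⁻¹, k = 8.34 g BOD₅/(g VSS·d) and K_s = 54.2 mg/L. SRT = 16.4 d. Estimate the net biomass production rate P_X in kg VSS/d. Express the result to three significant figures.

Effluent substrate depends only on kinetics and SRT: S = K_s(1 + k_d θ_c) / [θ_c(Yk − k_d) − 1] = 54.2 × (1 + 0.0808 × 16.4) / [16.4 × (0.552 × 8.34 − 0.0808) − 1] = 126.0 / 73.18 = 1.722 mg/L.
The observed yield is Y_obs = Y/(1 + k_d·θ_c) = 0.552 / (1 + 0.0808 × 16.4) = 0.552 / 2.325 = 0.2374 g VSS per g BOD₅ removed.
ΔS = 773 − 1.72 = 771.3 mg/L, so the substrate removal rate is 2330 × 771.3/1000 = 1797 kg BOD₅/d.
Net biomass production P_X = Y_obs × Q·(S₀ − S) = 0.2374 × 1797 = 426.6 kg VSS/d.

P_X ≈ 427 kg VSS/d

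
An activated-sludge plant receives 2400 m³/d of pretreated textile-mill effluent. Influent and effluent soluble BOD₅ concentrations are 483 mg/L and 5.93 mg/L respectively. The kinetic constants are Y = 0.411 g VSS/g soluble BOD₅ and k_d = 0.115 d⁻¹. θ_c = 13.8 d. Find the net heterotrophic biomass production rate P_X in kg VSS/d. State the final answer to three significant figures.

P_X ≈ 182 kg VSS/d

Correct the yield for decay: Y_obs = Y/(1 + k_d θ_c) = 0.411 / (1 + 0.115 × 13.8) = 0.411 / 2.587 = 0.1589.
Mass of soluble BOD₅ removed per day: Q(S₀ − S) = 2400 × 477.1 g/m³ = 1145 kg/d.
Net biomass production P_X = Y_obs × Q·(S₀ − S) = 0.1589 × 1145 = 181.9 kg VSS/d.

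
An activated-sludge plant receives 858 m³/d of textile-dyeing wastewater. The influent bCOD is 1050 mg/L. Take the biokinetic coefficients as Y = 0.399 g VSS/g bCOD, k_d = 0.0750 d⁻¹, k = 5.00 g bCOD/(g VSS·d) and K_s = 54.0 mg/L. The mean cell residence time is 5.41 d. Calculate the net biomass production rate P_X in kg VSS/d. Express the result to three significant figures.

P_X ≈ 254 kg VSS/d

For a completely mixed reactor with recycle the Lawrence–McCarty relation gives S = K_s·(1 + k_d·θ_c) / [θ_c·(Y·k − k_d) − 1] = 54.0 × (1 + 0.0750 × 5.41) / [5.41 × (0.399 × 5.00 − 0.0750) − 1] = 75.91 / 9.387 = 8.087 mg/L.
Correct the yield for decay: Y_obs = Y/(1 + k_d θ_c) = 0.399 / (1 + 0.0750 × 5.41) = 0.399 / 1.406 = 0.2838.
Substrate removed = Q·(S₀ − S) = 858 m³/d × (1050 − 8.09) g/m³ = 8.94×10^5 g/d = 894.0 kg/d.
So the net sludge growth is P_X = 0.2838 × 894.0 = 253.7 kg VSS/d.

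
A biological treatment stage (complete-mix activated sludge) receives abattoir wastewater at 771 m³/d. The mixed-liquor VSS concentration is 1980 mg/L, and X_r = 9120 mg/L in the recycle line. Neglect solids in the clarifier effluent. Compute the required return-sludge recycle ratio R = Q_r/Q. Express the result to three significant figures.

Solids balance on the clarifier gives (1+R)X = R·X_r, so R = X/(X_r − X) = 1980 / (9120 − 1980) = 0.2773.

R ≈ 0.277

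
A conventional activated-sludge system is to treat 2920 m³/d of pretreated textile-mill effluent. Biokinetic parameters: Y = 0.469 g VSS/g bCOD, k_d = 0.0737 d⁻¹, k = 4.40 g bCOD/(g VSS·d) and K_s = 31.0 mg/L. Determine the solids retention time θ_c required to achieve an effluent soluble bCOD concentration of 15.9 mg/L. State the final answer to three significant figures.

θ_c ≈ 1.60 d

Specific growth rate at S = 15.9 mg/L: μ = YkS/(K_s+S) = 0.469·4.40·15.9/(31.0+15.9) = 0.6996 d⁻¹.
Then 1/θ_c = μ − k_d = 0.6996 − 0.0737 = 0.6259 d⁻¹, giving θ_c = 1.598 d.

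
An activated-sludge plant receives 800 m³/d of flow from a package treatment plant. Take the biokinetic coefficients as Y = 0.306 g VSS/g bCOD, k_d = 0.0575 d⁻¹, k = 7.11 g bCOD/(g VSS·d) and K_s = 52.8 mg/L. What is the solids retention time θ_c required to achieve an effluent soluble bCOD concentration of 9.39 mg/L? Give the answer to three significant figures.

θ_c ≈ 3.69 d

At the target effluent, Y k S/(K_s+S) = 0.306×7.11×9.39/62.19 = 0.3285 d⁻¹.
θ_c = 1/(μ − k_d) = 1/(0.3285 − 0.0575) = 1/0.2710 = 3.690 d.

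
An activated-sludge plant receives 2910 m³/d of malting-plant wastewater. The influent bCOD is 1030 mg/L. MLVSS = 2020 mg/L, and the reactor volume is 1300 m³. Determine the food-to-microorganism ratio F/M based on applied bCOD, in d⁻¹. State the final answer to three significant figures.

Food-to-microorganism ratio F/M = Q S₀ / (V X) = 2910 × 1030 / (1300 × 2020) = 1.141 d⁻¹.

F/M ≈ 1.14 d⁻¹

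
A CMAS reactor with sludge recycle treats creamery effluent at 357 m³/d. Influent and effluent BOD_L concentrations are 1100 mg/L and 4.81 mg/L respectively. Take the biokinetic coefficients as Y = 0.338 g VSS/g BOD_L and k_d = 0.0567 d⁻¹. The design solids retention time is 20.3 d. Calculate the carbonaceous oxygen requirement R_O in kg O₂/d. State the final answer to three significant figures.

R_O ≈ 304 kg O₂/d

Observed yield with endogenous decay: Y_obs = Y / (1 + k_d·θ_c) = 0.338 / (1 + 0.0567 × 20.3) = 0.338 / 2.151 = 0.1571 g VSS/g BOD_L.
Substrate removed = Q·(S₀ − S) = 357 m³/d × (1100 − 4.81) g/m³ = 3.91×10^5 g/d = 391.0 kg/d.
Net sludge production P_X = 0.1571 × 391.0 = 61.44 kg VSS/d.
Carbonaceous O₂ demand = substrate oxidised − cell-mass equivalent = 391.0 − 1.42 × 61.44 = 303.7 kg O₂/d.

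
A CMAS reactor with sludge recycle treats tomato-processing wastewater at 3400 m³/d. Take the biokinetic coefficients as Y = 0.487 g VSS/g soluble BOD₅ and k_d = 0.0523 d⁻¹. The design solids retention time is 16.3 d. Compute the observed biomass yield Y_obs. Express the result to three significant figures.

Correct the yield for decay: Y_obs = Y/(1 + k_d θ_c) = 0.487 / (1 + 0.0523 × 16.3) = 0.487 / 1.852 = 0.2629.

Y_obs ≈ 0.263 g VSS/g soluble BOD₅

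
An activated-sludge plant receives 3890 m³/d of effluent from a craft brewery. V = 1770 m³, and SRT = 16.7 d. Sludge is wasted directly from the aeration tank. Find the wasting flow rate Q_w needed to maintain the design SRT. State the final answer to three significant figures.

Q_w ≈ 106 m³/d

For wasting at MLVSS concentration, Q_w = V/θ_c = 1770/16.7 = 106.0 m³/d.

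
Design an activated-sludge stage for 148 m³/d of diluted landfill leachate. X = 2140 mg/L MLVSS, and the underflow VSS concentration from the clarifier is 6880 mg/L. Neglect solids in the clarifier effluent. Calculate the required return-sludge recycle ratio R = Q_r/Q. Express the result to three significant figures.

R ≈ 0.451

Solids balance on the clarifier gives (1+R)X = R·X_r, so R = X/(X_r − X) = 2140 / (6880 − 2140) = 0.4515.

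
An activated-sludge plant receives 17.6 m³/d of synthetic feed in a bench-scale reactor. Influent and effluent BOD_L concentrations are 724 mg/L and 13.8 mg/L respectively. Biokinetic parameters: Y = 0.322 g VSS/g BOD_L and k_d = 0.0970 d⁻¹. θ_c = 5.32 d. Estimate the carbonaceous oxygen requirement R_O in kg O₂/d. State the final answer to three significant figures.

R_O ≈ 8.73 kg O₂/d

Observed yield with endogenous decay: Y_obs = Y / (1 + k_d·θ_c) = 0.322 / (1 + 0.0970 × 5.32) = 0.322 / 1.516 = 0.2124 g VSS/g BOD_L.
Mass of BOD_L removed per day: Q(S₀ − S) = 17.6 × 710.2 g/m³ = 12.50 kg/d.
Net sludge production P_X = 0.2124 × 12.50 = 2.655 kg VSS/d.
R_O = Q·(S₀ − S) − 1.42·P_X = 12.50 − 1.42 × 2.655 = 8.730 kg O₂/d.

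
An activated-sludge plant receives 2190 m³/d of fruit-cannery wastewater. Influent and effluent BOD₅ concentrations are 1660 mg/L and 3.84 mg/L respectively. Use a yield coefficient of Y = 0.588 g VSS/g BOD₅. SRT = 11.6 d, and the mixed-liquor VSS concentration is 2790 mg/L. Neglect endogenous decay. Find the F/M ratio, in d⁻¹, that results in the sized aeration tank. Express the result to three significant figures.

F/M ≈ 0.147 d⁻¹

V·X = Y·Q·ΔS·θ_c gives V = 0.588 × 2190 × (1660 − 3.84) × 11.6 / 2790 = 8867 m³.
Food-to-microorganism ratio F/M = Q S₀ / (V X) = 2190 × 1660 / (8867 × 2790) = 0.1470 d⁻¹.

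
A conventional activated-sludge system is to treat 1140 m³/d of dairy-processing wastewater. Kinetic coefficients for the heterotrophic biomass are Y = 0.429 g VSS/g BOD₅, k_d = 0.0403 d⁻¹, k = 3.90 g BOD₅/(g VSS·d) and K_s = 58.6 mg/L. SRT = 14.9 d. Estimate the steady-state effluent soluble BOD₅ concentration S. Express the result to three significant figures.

S ≈ 4.02 mg/L

For a completely mixed reactor with recycle the Lawrence–McCarty relation gives S = K_s·(1 + k_d·θ_c) / [θ_c·(Y·k − k_d) − 1] = 58.6 × (1 + 0.0403 × 14.9) / [14.9 × (0.429 × 3.90 − 0.0403) − 1] = 93.79 / 23.33 = 4.020 mg/L.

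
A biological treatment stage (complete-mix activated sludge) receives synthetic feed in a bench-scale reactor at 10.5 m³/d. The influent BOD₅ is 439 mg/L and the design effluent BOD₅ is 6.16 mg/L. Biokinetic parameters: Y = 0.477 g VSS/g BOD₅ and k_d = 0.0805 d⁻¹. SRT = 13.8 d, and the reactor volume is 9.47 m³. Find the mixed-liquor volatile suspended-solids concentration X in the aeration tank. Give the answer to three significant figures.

X ≈ 1500 mg/L

X = Y·Q·ΔS·θ_c / [V·(1 + k_d θ_c)] = 0.477 × 10.5 × (439 − 6.16) × 13.8 / [9.47 × (1 + 0.0805 × 13.8)] = 1497 mg/L.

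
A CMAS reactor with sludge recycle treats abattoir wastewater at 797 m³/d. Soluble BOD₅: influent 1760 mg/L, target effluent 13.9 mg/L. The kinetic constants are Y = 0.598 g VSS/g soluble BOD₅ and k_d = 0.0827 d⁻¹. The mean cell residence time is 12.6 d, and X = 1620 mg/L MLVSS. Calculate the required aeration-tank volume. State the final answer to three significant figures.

From the SRT design equation V = Y Q (S₀−S) θ_c / [X (1 + k_d θ_c)] = 0.598 × 797 × (1760 − 13.9) × 12.6 / [1620 × (1 + 0.0827 × 12.6)] = 1.05×10^7 / 3308 = 3170 m³.

V ≈ 3170 m³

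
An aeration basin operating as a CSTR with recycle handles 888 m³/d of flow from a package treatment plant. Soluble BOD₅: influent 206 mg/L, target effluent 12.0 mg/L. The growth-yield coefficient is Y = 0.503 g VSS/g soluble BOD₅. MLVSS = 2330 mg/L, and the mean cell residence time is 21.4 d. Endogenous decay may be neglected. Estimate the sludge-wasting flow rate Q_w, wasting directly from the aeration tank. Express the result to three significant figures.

V·X = Y·Q·ΔS·θ_c gives V = 0.503 × 888 × (206 − 12.0) × 21.4 / 2330 = 795.9 m³.
Wasting from the aeration tank: Q_w = V / θ_c = 795.9 / 21.4 = 37.19 m³/d.

Q_w ≈ 37.2 m³/d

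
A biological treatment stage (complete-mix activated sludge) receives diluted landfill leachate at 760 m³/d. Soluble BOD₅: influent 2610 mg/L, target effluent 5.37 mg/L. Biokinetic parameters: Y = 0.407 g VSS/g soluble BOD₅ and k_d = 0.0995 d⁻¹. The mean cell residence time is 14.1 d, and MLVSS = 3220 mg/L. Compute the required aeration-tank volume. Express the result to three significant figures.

V ≈ 1470 m³

Steady-state biomass mass balance: V·X·(1 + k_d·θ_c) = Y·Q·(S₀ − S)·θ_c, so V = 0.407 × 760 × (2610 − 5.37) × 14.1 / [3220 × (1 + 0.0995 × 14.1)] = 1.14×10^7 / 7737 = 1468 m³.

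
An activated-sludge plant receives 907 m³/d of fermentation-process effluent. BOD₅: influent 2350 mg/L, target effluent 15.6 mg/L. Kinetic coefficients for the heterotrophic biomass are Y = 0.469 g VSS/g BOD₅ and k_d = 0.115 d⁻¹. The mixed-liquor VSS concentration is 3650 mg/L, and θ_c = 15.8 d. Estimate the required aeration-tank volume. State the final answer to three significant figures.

V ≈ 1530 m³

Rearranging the biomass balance for a CMAS with decay, V = Y·Q·ΔS·θ_c / [X·(1+k_d θ_c)] = 0.469 × 907 × (2350 − 15.6) × 15.8 / [3650 × (1 + 0.115 × 15.8)] = 1.57×10^7 / 10282 = 1526 m³.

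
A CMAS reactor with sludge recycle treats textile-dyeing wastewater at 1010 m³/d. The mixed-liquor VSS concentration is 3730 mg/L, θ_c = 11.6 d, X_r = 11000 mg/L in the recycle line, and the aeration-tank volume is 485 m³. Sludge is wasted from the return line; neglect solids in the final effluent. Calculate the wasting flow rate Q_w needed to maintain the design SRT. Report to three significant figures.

Q_w = (V·X)/(θ_c X_r) = 485.0 × 3730 / (11.6 × 11000) = 14.18 m³/d.

Q_w ≈ 14.2 m³/d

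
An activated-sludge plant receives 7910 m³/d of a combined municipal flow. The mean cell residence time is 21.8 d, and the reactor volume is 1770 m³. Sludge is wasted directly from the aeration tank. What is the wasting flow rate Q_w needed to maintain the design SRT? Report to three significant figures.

Q_w ≈ 81.2 m³/d

Wasting from the aeration tank: Q_w = V / θ_c = 1770 / 21.8 = 81.19 m³/d.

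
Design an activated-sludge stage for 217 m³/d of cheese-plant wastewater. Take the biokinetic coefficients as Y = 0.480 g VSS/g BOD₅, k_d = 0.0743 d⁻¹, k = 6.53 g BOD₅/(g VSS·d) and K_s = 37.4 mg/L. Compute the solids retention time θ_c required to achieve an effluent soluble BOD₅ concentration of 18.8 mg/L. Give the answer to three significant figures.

θ_c ≈ 1.03 d

Specific growth rate at S = 18.8 mg/L: μ = YkS/(K_s+S) = 0.480·6.53·18.8/(37.4+18.8) = 1.049 d⁻¹.
θ_c = 1/(μ − k_d) = 1/(1.049 − 0.0743) = 1/0.9742 = 1.026 d.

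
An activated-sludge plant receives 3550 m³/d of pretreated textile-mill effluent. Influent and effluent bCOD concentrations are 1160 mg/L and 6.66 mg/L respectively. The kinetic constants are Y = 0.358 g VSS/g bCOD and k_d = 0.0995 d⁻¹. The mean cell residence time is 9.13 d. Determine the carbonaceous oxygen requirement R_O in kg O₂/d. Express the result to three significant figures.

Y_obs = Y / (1 + k_d θ_c) = 0.358 / (1 + 0.0995 × 9.13) = 0.358 / 1.908 = 0.1876.
ΔS = 1160 − 6.66 = 1153 mg/L, so the substrate removal rate is 3550 × 1153/1000 = 4094 kg bCOD/d.
Biomass synthesised: P_X = Y_obs × 4094 = 768.1 kg VSS/d.
R_O = Q·(S₀ − S) − 1.42·P_X = 4094 − 1.42 × 768.1 = 3004 kg O₂/d.

R_O ≈ 3000 kg O₂/d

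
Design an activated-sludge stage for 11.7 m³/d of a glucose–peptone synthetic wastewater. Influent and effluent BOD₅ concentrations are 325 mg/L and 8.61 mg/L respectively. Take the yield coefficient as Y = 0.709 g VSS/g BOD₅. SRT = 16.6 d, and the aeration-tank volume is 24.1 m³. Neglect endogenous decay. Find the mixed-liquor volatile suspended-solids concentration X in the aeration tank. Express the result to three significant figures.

From V·X = Y·Q·(S₀ − S)·θ_c (decay neglected): X = 0.709 × 11.7 × (325 − 8.61) × 16.6 / 24.1 = 1808 mg/L.

X ≈ 1810 mg/L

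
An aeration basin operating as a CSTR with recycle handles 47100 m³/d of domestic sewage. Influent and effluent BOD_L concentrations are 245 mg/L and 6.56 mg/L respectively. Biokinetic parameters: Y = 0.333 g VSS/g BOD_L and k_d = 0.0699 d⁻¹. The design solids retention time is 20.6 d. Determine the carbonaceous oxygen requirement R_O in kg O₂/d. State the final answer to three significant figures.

R_O ≈ 9050 kg O₂/d

Correct the yield for decay: Y_obs = Y/(1 + k_d θ_c) = 0.333 / (1 + 0.0699 × 20.6) = 0.333 / 2.440 = 0.1365.
Mass of BOD_L removed per day: Q(S₀ − S) = 47100 × 238.4 g/m³ = 11231 kg/d.
Net sludge production P_X = 0.1365 × 11231 = 1533 kg VSS/d.
Carbonaceous O₂ demand = substrate oxidised − cell-mass equivalent = 11231 − 1.42 × 1533 = 9054 kg O₂/d.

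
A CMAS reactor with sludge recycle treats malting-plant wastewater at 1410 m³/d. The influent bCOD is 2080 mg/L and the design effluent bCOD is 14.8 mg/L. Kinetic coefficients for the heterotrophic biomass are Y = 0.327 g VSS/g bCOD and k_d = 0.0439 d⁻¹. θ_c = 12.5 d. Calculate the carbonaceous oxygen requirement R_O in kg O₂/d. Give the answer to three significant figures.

R_O ≈ 2040 kg O₂/d

Correct the yield for decay: Y_obs = Y/(1 + k_d θ_c) = 0.327 / (1 + 0.0439 × 12.5) = 0.327 / 1.549 = 0.2111.
Q·(S₀ − S) = 1410 × (2080 − 14.8) × 10⁻³ = 2912 kg/d removed.
P_X = Y_obs·Q·(S₀ − S) = 0.2111 × 2912 = 614.8 kg VSS/d.
Carbonaceous O₂ demand = substrate oxidised − cell-mass equivalent = 2912 − 1.42 × 614.8 = 2039 kg O₂/d.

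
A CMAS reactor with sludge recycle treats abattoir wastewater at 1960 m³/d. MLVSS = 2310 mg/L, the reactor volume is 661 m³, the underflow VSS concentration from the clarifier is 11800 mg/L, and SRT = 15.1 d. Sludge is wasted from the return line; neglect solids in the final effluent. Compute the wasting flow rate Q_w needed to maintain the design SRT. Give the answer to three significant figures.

Wasting from the return line (neglecting effluent solids): Q_w = V·X / (θ_c·X_r) = 661.0 × 2310 / (15.1 × 11800) = 8.569 m³/d.

Q_w ≈ 8.57 m³/d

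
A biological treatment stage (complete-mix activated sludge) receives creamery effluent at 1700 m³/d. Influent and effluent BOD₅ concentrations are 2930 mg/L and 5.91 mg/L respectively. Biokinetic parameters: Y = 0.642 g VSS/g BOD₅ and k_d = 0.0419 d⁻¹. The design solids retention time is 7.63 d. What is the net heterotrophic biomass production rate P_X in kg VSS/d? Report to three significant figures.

P_X ≈ 2420 kg VSS/d

The observed yield is Y_obs = Y/(1 + k_d·θ_c) = 0.642 / (1 + 0.0419 × 7.63) = 0.642 / 1.320 = 0.4865 g VSS per g BOD₅ removed.
Substrate removed = Q·(S₀ − S) = 1700 m³/d × (2930 − 5.91) g/m³ = 4.97×10^6 g/d = 4971 kg/d.
So the net sludge growth is P_X = 0.4865 × 4971 = 2418 kg VSS/d.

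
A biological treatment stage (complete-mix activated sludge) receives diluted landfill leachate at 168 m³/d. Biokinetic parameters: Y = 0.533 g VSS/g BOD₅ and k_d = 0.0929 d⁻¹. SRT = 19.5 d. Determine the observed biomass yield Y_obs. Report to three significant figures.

Y_obs ≈ 0.190 g VSS/g BOD₅

Y_obs = Y / (1 + k_d θ_c) = 0.533 / (1 + 0.0929 × 19.5) = 0.533 / 2.812 = 0.1896.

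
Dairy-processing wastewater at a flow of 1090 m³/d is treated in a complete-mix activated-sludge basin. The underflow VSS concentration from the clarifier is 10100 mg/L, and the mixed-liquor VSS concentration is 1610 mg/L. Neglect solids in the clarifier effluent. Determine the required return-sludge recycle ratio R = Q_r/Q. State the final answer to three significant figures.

R ≈ 0.190

R = Q_r/Q = X/(X_r − X) = 1610 / (10100 − 1610) = 0.1896.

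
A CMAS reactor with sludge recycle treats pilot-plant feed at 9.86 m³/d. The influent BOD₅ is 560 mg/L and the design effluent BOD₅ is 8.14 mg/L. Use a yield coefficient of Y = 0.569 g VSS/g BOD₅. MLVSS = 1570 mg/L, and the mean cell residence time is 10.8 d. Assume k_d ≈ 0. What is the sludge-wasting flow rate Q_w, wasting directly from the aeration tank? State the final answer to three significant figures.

Q_w ≈ 1.97 m³/d

With k_d = 0 the design equation reduces to V = Y Q (S₀−S) θ_c / X = 0.569 × 9.86 × (560 − 8.14) × 10.8 / 1570 = 21.30 m³.
Wasting from the aeration tank: Q_w = V / θ_c = 21.30 / 10.8 = 1.972 m³/d.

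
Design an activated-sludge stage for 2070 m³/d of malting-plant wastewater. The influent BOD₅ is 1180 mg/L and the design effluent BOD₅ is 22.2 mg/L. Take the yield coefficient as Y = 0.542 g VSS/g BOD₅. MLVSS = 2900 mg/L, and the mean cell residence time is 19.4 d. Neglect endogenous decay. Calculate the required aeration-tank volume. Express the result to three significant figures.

V ≈ 8690 m³

With k_d = 0 the design equation reduces to V = Y Q (S₀−S) θ_c / X = 0.542 × 2070 × (1180 − 22.2) × 19.4 / 2900 = 8690 m³.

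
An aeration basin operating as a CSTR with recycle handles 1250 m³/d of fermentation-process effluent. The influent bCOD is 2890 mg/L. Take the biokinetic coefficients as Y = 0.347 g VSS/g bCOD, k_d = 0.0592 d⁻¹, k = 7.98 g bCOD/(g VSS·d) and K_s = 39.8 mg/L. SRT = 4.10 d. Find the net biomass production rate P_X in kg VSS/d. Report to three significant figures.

P_X ≈ 1010 kg VSS/d

From the Monod/SRT balance for a CMAS, S = K_s·(1+k_d θ_c)/[θ_c·(Y k − k_d) − 1] = 39.8 × (1 + 0.0592 × 4.10) / [4.10 × (0.347 × 7.98 − 0.0592) − 1] = 49.46 / 10.11 = 4.892 mg/L.
Observed yield with endogenous decay: Y_obs = Y / (1 + k_d·θ_c) = 0.347 / (1 + 0.0592 × 4.10) = 0.347 / 1.243 = 0.2792 g VSS/g bCOD.
Q·(S₀ − S) = 1250 × (2890 − 4.89) × 10⁻³ = 3606 kg/d removed.
Net biomass production P_X = Y_obs × Q·(S₀ − S) = 0.2792 × 3606 = 1007 kg VSS/d.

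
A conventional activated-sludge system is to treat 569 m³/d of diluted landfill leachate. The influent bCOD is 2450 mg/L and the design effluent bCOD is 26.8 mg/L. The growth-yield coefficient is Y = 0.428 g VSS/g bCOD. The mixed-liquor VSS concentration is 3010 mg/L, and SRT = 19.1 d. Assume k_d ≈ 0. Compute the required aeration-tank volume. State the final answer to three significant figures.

V ≈ 3740 m³

With k_d = 0 the design equation reduces to V = Y Q (S₀−S) θ_c / X = 0.428 × 569 × (2450 − 26.8) × 19.1 / 3010 = 3745 m³.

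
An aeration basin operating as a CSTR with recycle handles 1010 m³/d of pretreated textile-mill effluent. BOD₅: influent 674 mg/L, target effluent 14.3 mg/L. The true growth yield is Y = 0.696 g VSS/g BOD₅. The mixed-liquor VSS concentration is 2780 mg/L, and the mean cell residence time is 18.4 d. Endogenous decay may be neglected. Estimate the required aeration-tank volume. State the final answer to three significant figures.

V ≈ 3070 m³

V·X = Y·Q·ΔS·θ_c gives V = 0.696 × 1010 × (674 − 14.3) × 18.4 / 2780 = 3069 m³.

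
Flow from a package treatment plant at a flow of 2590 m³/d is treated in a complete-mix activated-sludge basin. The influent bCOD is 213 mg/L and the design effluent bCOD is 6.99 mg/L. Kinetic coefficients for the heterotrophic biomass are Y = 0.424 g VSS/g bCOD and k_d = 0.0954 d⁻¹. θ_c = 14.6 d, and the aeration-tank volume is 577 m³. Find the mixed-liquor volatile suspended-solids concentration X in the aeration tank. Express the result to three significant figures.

X ≈ 2390 mg/L

From V·X·(1 + k_d·θ_c) = Y·Q·(S₀ − S)·θ_c: X = 0.424 × 2590 × (213 − 6.99) × 14.6 / [577 × (1 + 0.0954 × 14.6)] = 2392 mg/L.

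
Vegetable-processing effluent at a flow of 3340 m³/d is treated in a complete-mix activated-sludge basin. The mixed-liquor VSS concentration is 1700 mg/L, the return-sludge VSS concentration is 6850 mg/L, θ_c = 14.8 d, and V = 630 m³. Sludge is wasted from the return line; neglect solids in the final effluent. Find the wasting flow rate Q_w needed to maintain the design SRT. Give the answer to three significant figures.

Q_w ≈ 10.6 m³/d

θ_c = V·X/(Q_w·X_r) when wasting from the recycle, so Q_w = V·X/(θ_c·X_r) = 630.0 × 1700 / (14.8 × 6850) = 10.56 m³/d.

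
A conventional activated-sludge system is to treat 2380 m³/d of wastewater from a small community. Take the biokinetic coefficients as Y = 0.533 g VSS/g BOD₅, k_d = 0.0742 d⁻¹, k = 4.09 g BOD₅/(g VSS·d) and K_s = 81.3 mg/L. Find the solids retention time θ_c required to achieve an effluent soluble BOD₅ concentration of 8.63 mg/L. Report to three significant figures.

θ_c ≈ 7.41 d

From 1/θ_c = Y·k·S/(K_s + S) − k_d: Y·k·S/(K_s+S) = 0.533 × 4.09 × 8.63 / (81.3 + 8.63) = 0.2092 d⁻¹.
1/θ_c = 0.2092 − 0.0742 = 0.1350 d⁻¹, so θ_c = 7.408 d.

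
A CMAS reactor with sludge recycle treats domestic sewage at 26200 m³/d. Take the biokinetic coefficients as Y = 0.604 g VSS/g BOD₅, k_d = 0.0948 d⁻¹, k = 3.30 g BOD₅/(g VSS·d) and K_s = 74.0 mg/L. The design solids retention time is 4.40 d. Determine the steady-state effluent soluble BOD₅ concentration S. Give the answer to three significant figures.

S ≈ 14.3 mg/L

From the Monod/SRT balance for a CMAS, S = K_s·(1+k_d θ_c)/[θ_c·(Y k − k_d) − 1] = 74.0 × (1 + 0.0948 × 4.40) / [4.40 × (0.604 × 3.30 − 0.0948) − 1] = 104.9 / 7.353 = 14.26 mg/L.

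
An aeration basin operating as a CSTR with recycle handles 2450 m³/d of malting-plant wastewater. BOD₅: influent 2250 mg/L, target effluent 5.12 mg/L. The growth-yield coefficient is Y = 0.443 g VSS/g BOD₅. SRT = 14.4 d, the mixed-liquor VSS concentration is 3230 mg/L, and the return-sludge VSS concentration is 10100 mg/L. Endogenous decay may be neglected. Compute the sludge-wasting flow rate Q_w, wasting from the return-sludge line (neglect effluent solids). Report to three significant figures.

With k_d = 0 the design equation reduces to V = Y Q (S₀−S) θ_c / X = 0.443 × 2450 × (2250 − 5.12) × 14.4 / 3230 = 10862 m³.
Q_w = (V·X)/(θ_c X_r) = 10862 × 3230 / (14.4 × 10100) = 241.2 m³/d.

Q_w ≈ 241 m³/d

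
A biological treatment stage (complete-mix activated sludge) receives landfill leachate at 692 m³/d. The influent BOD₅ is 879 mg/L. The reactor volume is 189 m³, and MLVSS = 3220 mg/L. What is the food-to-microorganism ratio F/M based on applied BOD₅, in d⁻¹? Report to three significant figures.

Food-to-microorganism ratio F/M = Q S₀ / (V X) = 692 × 879 / (189.0 × 3220) = 0.9995 d⁻¹.

F/M ≈ 0.999 d⁻¹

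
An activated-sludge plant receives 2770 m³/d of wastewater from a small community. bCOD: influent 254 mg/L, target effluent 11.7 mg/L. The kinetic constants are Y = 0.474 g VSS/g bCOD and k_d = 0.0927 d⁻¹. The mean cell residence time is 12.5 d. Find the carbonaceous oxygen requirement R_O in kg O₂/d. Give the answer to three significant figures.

Observed yield with endogenous decay: Y_obs = Y / (1 + k_d·θ_c) = 0.474 / (1 + 0.0927 × 12.5) = 0.474 / 2.159 = 0.2196 g VSS/g bCOD.
Mass of bCOD removed per day: Q(S₀ − S) = 2770 × 242.3 g/m³ = 671.2 kg/d.
Net sludge production P_X = 0.2196 × 671.2 = 147.4 kg VSS/d.
R_O = Q·(S₀ − S) − 1.42·P_X = 671.2 − 1.42 × 147.4 = 461.9 kg O₂/d.

R_O ≈ 462 kg O₂/d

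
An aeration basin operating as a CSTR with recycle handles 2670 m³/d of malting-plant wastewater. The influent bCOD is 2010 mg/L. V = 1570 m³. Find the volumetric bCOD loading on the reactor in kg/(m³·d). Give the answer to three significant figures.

L_v = Q S₀ / V = 2670 × 2010 × 10⁻³ / 1570 = 3.418 kg/(m³·d).

L_v ≈ 3.42 kg bCOD/(m³·d)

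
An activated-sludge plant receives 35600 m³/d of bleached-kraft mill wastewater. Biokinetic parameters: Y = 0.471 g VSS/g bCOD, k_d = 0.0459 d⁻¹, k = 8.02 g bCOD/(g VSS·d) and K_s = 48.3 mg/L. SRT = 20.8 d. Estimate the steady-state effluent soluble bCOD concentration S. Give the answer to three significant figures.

From the Monod/SRT balance for a CMAS, S = K_s·(1+k_d θ_c)/[θ_c·(Y k − k_d) − 1] = 48.3 × (1 + 0.0459 × 20.8) / [20.8 × (0.471 × 8.02 − 0.0459) − 1] = 94.41 / 76.62 = 1.232 mg/L.

S ≈ 1.23 mg/L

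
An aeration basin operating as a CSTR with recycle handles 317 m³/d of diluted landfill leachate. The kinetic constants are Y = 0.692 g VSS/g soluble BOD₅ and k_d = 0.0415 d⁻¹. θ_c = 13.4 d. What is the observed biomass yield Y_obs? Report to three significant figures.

Y_obs ≈ 0.445 g VSS/g soluble BOD₅

Observed yield with endogenous decay: Y_obs = Y / (1 + k_d·θ_c) = 0.692 / (1 + 0.0415 × 13.4) = 0.692 / 1.556 = 0.4447 g VSS/g soluble BOD₅.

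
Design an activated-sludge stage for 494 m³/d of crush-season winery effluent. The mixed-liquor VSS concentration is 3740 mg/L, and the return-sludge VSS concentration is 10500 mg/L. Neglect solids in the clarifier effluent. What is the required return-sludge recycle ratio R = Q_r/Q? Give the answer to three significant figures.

R ≈ 0.553

Solids balance on the clarifier gives (1+R)X = R·X_r, so R = X/(X_r − X) = 3740 / (10500 − 3740) = 0.5533.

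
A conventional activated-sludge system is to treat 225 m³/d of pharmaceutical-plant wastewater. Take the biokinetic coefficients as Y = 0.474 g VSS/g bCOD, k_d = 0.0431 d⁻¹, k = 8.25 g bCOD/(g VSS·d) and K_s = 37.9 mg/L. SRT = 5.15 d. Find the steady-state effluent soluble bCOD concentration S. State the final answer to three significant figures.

S ≈ 2.45 mg/L

From the Monod/SRT balance for a CMAS, S = K_s·(1+k_d θ_c)/[θ_c·(Y k − k_d) − 1] = 37.9 × (1 + 0.0431 × 5.15) / [5.15 × (0.474 × 8.25 − 0.0431) − 1] = 46.31 / 18.92 = 2.448 mg/L.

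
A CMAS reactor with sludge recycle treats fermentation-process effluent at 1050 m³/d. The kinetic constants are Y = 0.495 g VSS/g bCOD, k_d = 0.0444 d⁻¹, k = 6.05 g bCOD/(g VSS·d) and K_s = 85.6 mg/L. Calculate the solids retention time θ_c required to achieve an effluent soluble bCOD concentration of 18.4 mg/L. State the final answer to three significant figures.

At the target effluent, Y k S/(K_s+S) = 0.495×6.05×18.4/104.0 = 0.5298 d⁻¹.
Then 1/θ_c = μ − k_d = 0.5298 − 0.0444 = 0.4854 d⁻¹, giving θ_c = 2.060 d.

θ_c ≈ 2.06 d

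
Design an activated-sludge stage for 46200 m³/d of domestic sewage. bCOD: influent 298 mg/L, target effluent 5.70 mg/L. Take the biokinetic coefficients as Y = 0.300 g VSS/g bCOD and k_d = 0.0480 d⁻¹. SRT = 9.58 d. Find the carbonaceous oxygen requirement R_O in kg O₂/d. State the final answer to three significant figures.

R_O ≈ 9560 kg O₂/d

Correct the yield for decay: Y_obs = Y/(1 + k_d θ_c) = 0.300 / (1 + 0.0480 × 9.58) = 0.300 / 1.460 = 0.2055.
ΔS = 298 − 5.70 = 292.3 mg/L, so the substrate removal rate is 46200 × 292.3/1000 = 13504 kg bCOD/d.
Net sludge production P_X = 0.2055 × 13504 = 2775 kg VSS/d.
R_O = Q·ΔS − 1.42 P_X = 13504 − 3941 = 9564 kg O₂/d.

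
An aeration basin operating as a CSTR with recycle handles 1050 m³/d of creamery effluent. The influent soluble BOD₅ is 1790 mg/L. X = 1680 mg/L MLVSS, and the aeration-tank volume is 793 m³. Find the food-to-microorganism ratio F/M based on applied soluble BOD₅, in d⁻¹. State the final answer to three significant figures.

F/M ≈ 1.41 d⁻¹

Food-to-microorganism ratio F/M = Q S₀ / (V X) = 1050 × 1790 / (793.0 × 1680) = 1.411 d⁻¹.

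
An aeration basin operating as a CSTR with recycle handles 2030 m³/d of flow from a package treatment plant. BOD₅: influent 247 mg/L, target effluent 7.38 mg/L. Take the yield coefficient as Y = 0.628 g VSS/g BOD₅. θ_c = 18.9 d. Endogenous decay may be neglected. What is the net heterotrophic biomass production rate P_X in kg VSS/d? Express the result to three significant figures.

P_X ≈ 305 kg VSS/d

No decay correction is needed, so Y_obs = Y = 0.628.
Q·(S₀ − S) = 2030 × (247 − 7.38) × 10⁻³ = 486.4 kg/d removed.
Net biomass production P_X = Y_obs × Q·(S₀ − S) = 0.6280 × 486.4 = 305.5 kg VSS/d.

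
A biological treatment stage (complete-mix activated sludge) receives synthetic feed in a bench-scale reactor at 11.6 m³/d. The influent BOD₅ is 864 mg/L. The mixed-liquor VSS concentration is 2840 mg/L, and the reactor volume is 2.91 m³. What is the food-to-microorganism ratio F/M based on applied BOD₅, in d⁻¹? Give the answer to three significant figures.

F/M ≈ 1.21 d⁻¹

Food-to-microorganism ratio F/M = Q S₀ / (V X) = 11.6 × 864 / (2.910 × 2840) = 1.213 d⁻¹.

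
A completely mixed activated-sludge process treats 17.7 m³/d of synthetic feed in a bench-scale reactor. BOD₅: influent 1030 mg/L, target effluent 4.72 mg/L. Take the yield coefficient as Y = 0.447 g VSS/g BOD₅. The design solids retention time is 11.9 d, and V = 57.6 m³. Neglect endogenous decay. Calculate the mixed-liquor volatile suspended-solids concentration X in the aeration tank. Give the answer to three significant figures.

Without decay, X = Y Q (S₀−S) θ_c / V = 0.447 × 17.7 × (1030 − 4.72) × 11.9 / 57.6 = 1676 mg/L.

X ≈ 1680 mg/L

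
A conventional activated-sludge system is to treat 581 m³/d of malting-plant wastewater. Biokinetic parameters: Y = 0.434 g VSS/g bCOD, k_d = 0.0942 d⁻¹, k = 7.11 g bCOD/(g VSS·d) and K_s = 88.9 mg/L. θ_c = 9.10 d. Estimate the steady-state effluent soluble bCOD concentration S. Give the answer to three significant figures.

For a completely mixed reactor with recycle the Lawrence–McCarty relation gives S = K_s·(1 + k_d·θ_c) / [θ_c·(Y·k − k_d) − 1] = 88.9 × (1 + 0.0942 × 9.10) / [9.10 × (0.434 × 7.11 − 0.0942) − 1] = 165.1 / 26.22 = 6.296 mg/L.

S ≈ 6.30 mg/L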